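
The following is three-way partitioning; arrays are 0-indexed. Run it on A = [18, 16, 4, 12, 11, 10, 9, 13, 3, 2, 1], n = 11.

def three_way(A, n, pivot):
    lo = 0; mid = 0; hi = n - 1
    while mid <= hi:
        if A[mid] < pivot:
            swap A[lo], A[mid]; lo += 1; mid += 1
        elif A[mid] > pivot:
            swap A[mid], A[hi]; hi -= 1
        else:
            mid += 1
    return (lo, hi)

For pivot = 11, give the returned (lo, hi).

lo=0 mid=0 hi=10
18>11: swap(0,10), hi=9 ⇒ [1, 16, 4, 12, 11, 10, 9, 13, 3, 2, 18]
1<11: swap(0,0), lo=1 mid=1 ⇒ [1, 16, 4, 12, 11, 10, 9, 13, 3, 2, 18]
16>11: swap(1,9), hi=8 ⇒ [1, 2, 4, 12, 11, 10, 9, 13, 3, 16, 18]
2<11: swap(1,1), lo=2 mid=2 ⇒ [1, 2, 4, 12, 11, 10, 9, 13, 3, 16, 18]
4<11: swap(2,2), lo=3 mid=3 ⇒ [1, 2, 4, 12, 11, 10, 9, 13, 3, 16, 18]
12>11: swap(3,8), hi=7 ⇒ [1, 2, 4, 3, 11, 10, 9, 13, 12, 16, 18]
3<11: swap(3,3), lo=4 mid=4 ⇒ [1, 2, 4, 3, 11, 10, 9, 13, 12, 16, 18]
11=11: mid=5
10<11: swap(4,5), lo=5 mid=6 ⇒ [1, 2, 4, 3, 10, 11, 9, 13, 12, 16, 18]
9<11: swap(5,6), lo=6 mid=7 ⇒ [1, 2, 4, 3, 10, 9, 11, 13, 12, 16, 18]
13>11: swap(7,7), hi=6 ⇒ [1, 2, 4, 3, 10, 9, 11, 13, 12, 16, 18]
done. lo=6 hi=6; A=[1, 2, 4, 3, 10, 9, 11, 13, 12, 16, 18]

(6, 6)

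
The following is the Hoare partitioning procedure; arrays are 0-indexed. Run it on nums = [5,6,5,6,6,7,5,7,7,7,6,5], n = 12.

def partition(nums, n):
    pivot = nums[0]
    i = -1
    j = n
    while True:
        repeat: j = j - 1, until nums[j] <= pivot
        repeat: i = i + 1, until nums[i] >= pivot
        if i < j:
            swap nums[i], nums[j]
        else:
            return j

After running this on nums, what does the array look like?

[5,5,5,6,6,7,6,7,7,7,6,5]

pivot = nums[0] = 5; i = -1, j = 12
j→11 (nums[11]=5≤5), i→0 (nums[0]=5≥5); i<j, swap → [5,6,5,6,6,7,5,7,7,7,6,5]
j→6 (nums[6]=5≤5), i→1 (nums[1]=6≥5); i<j, swap → [5,5,5,6,6,7,6,7,7,7,6,5]
j→2, i→2; i≥j, return j=2. nums = [5,5,5,6,6,7,6,7,7,7,6,5]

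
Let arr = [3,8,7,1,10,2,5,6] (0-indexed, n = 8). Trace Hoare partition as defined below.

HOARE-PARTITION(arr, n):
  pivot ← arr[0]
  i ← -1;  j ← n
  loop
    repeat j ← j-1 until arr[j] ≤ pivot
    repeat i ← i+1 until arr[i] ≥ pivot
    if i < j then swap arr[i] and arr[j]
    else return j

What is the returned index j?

1

pivot = arr[0] = 3; i = -1, j = 8
j→5 (arr[5]=2≤3), i→0 (arr[0]=3≥3); i<j, swap → [2,8,7,1,10,3,5,6]
j→3 (arr[3]=1≤3), i→1 (arr[1]=8≥3); i<j, swap → [2,1,7,8,10,3,5,6]
j→1, i→2; i≥j, return j=1. arr = [2,1,7,8,10,3,5,6]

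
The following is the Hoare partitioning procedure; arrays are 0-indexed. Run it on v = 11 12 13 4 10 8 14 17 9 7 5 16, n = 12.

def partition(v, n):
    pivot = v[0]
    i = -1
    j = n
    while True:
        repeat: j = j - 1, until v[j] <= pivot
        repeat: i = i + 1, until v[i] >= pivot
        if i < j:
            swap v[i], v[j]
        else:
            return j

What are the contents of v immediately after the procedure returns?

pivot = v[0] = 11; i = -1, j = 12
j→10 (v[10]=5≤11), i→0 (v[0]=11≥11); i<j, swap → 5 12 13 4 10 8 14 17 9 7 11 16
j→9 (v[9]=7≤11), i→1 (v[1]=12≥11); i<j, swap → 5 7 13 4 10 8 14 17 9 12 11 16
j→8 (v[8]=9≤11), i→2 (v[2]=13≥11); i<j, swap → 5 7 9 4 10 8 14 17 13 12 11 16
j→5, i→6; i≥j, return j=5. v = 5 7 9 4 10 8 14 17 13 12 11 16

5 7 9 4 10 8 14 17 13 12 11 16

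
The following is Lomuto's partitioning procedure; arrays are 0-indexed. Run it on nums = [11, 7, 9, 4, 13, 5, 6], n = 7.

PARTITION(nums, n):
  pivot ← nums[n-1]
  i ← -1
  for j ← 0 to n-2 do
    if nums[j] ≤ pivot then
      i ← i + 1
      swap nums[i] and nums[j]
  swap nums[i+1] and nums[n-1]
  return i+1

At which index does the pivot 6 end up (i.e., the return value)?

pivot = nums[6] = 6; i = -1
j=0: nums[0]=11 > 6 → no swap
j=1: nums[1]=7 > 6 → no swap
j=2: nums[2]=9 > 6 → no swap
j=3: nums[3]=4 ≤ 6 → i=0, swap nums[0],nums[3] → [4, 7, 9, 11, 13, 5, 6]
j=4: nums[4]=13 > 6 → no swap
j=5: nums[5]=5 ≤ 6 → i=1, swap nums[1],nums[5] → [4, 5, 9, 11, 13, 7, 6]
final swap nums[2],nums[6] → [4, 5, 6, 11, 13, 7, 9]; return 2

2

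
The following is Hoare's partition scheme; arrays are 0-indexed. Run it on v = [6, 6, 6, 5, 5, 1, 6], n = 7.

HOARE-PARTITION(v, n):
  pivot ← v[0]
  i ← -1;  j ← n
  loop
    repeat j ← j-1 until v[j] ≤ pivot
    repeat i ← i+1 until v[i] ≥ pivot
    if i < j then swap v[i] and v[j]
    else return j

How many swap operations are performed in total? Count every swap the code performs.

3

pivot=6
j stops at 6 (6), i stops at 0 (6); swap ⇒ [6, 6, 6, 5, 5, 1, 6]
j stops at 5 (1), i stops at 1 (6); swap ⇒ [6, 1, 6, 5, 5, 6, 6]
j stops at 4 (5), i stops at 2 (6); swap ⇒ [6, 1, 5, 5, 6, 6, 6]
j stops at 3, i stops at 4; i≥j ⇒ return 3. v=[6, 1, 5, 5, 6, 6, 6]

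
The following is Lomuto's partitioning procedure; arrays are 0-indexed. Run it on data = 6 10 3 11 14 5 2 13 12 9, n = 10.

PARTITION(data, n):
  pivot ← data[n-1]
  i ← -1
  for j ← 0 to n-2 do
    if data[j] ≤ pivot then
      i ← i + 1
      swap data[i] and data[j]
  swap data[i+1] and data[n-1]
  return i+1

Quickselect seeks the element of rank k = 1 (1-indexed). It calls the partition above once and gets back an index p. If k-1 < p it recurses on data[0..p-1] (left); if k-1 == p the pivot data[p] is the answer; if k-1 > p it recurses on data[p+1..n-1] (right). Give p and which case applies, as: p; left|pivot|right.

4; left

pivot = data[9] = 9; i = -1
j=0: data[0]=6 ≤ 9 → i=0, swap data[0],data[0] (no change) → 6 10 3 11 14 5 2 13 12 9
j=1: data[1]=10 > 9 → no swap
j=2: data[2]=3 ≤ 9 → i=1, swap data[1],data[2] → 6 3 10 11 14 5 2 13 12 9
j=3: data[3]=11 > 9 → no swap
j=4: data[4]=14 > 9 → no swap
j=5: data[5]=5 ≤ 9 → i=2, swap data[2],data[5] → 6 3 5 11 14 10 2 13 12 9
j=6: data[6]=2 ≤ 9 → i=3, swap data[3],data[6] → 6 3 5 2 14 10 11 13 12 9
j=7: data[7]=13 > 9 → no swap
j=8: data[8]=12 > 9 → no swap
final swap data[4],data[9] → 6 3 5 2 9 10 11 13 12 14; return 4
p = 4; k-1 = 0 < 4 ⇒ left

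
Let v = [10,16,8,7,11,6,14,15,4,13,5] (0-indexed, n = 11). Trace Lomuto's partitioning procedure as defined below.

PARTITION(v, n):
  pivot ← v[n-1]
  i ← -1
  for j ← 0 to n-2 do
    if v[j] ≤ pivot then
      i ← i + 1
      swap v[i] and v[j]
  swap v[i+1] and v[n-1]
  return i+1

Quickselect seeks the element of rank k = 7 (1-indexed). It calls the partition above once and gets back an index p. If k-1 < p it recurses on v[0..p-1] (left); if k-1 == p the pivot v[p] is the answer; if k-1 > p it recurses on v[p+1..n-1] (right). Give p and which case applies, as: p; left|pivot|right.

pivot=5, i=-1
j=0: 10>5, skip
j=1: 16>5, skip
j=2: 8>5, skip
j=3: 7>5, skip
j=4: 11>5, skip
j=5: 6>5, skip
j=6: 14>5, skip
j=7: 15>5, skip
j=8: 4≤5, i=0, swap(0,8) ⇒ [4,16,8,7,11,6,14,15,10,13,5]
j=9: 13>5, skip
swap(1,10) ⇒ [4,5,8,7,11,6,14,15,10,13,16]; return 1
p = 1; k-1 = 6 > 1 ⇒ right

1; right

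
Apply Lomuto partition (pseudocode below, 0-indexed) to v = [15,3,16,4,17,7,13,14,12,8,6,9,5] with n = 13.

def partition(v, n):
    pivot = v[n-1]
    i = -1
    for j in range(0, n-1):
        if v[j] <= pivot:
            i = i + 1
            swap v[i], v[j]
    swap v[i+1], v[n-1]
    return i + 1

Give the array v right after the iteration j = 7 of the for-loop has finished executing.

[3,4,16,15,17,7,13,14,12,8,6,9,5]

pivot=5, i=-1
j=0: 15>5, skip
j=1: 3≤5, i=0, swap(0,1) ⇒ [3,15,16,4,17,7,13,14,12,8,6,9,5]
j=2: 16>5, skip
j=3: 4≤5, i=1, swap(1,3) ⇒ [3,4,16,15,17,7,13,14,12,8,6,9,5]
j=4: 17>5, skip
j=5: 7>5, skip
j=6: 13>5, skip
j=7: 14>5, skip
(after j=7) v = [3,4,16,15,17,7,13,14,12,8,6,9,5]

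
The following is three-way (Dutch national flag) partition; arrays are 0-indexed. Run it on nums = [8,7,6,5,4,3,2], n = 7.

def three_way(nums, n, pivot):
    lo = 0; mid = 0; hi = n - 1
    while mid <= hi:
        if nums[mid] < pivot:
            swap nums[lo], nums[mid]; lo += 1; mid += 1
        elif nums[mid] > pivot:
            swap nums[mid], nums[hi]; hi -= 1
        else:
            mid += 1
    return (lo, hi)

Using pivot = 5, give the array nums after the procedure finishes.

[2,3,4,5,6,7,8]

pivot = 5; lo=0, mid=0, hi=6
nums[mid]=8>5: swap nums[0],nums[6]; hi=5 → [2,7,6,5,4,3,8]
nums[mid]=2<5: swap nums[0],nums[0]; lo=1,mid=1 → [2,7,6,5,4,3,8]
nums[mid]=7>5: swap nums[1],nums[5]; hi=4 → [2,3,6,5,4,7,8]
nums[mid]=3<5: swap nums[1],nums[1]; lo=2,mid=2 → [2,3,6,5,4,7,8]
nums[mid]=6>5: swap nums[2],nums[4]; hi=3 → [2,3,4,5,6,7,8]
nums[mid]=4<5: swap nums[2],nums[2]; lo=3,mid=3 → [2,3,4,5,6,7,8]
nums[mid]=5=5: mid=4
end: lo=3, hi=3; nums = [2,3,4,5,6,7,8]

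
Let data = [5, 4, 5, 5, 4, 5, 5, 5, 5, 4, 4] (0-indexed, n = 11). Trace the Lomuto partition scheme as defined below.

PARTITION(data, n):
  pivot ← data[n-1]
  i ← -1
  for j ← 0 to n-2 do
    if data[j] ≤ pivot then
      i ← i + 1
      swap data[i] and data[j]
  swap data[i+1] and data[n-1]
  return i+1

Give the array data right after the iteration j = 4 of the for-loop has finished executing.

pivot=4, i=-1
j=0: 5>4, skip
j=1: 4≤4, i=0, swap(0,1) ⇒ [4, 5, 5, 5, 4, 5, 5, 5, 5, 4, 4]
j=2: 5>4, skip
j=3: 5>4, skip
j=4: 4≤4, i=1, swap(1,4) ⇒ [4, 4, 5, 5, 5, 5, 5, 5, 5, 4, 4]
(after j=4) data = [4, 4, 5, 5, 5, 5, 5, 5, 5, 4, 4]

[4, 4, 5, 5, 5, 5, 5, 5, 5, 4, 4]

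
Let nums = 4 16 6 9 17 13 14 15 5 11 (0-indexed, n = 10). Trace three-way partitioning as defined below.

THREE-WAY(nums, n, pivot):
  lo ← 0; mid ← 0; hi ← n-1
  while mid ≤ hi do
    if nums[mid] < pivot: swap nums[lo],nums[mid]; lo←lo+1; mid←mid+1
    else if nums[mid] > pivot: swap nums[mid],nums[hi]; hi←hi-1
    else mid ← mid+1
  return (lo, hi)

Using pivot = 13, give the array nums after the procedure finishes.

4 11 6 9 5 13 15 14 17 16

pivot = 13; lo=0, mid=0, hi=9
nums[mid]=4<13: swap nums[0],nums[0]; lo=1,mid=1 → 4 16 6 9 17 13 14 15 5 11
nums[mid]=16>13: swap nums[1],nums[9]; hi=8 → 4 11 6 9 17 13 14 15 5 16
nums[mid]=11<13: swap nums[1],nums[1]; lo=2,mid=2 → 4 11 6 9 17 13 14 15 5 16
nums[mid]=6<13: swap nums[2],nums[2]; lo=3,mid=3 → 4 11 6 9 17 13 14 15 5 16
nums[mid]=9<13: swap nums[3],nums[3]; lo=4,mid=4 → 4 11 6 9 17 13 14 15 5 16
nums[mid]=17>13: swap nums[4],nums[8]; hi=7 → 4 11 6 9 5 13 14 15 17 16
nums[mid]=5<13: swap nums[4],nums[4]; lo=5,mid=5 → 4 11 6 9 5 13 14 15 17 16
nums[mid]=13=13: mid=6
nums[mid]=14>13: swap nums[6],nums[7]; hi=6 → 4 11 6 9 5 13 15 14 17 16
nums[mid]=15>13: swap nums[6],nums[6]; hi=5 → 4 11 6 9 5 13 15 14 17 16
end: lo=5, hi=5; nums = 4 11 6 9 5 13 15 14 17 16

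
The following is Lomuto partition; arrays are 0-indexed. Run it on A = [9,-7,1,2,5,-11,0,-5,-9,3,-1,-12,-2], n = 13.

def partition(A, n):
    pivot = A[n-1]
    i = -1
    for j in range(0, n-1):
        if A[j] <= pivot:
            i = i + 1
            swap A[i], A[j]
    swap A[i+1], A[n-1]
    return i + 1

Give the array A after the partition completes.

pivot = A[12] = -2; i = -1
j=0: A[0]=9 > -2 → no swap
j=1: A[1]=-7 ≤ -2 → i=0, swap A[0],A[1] → [-7,9,1,2,5,-11,0,-5,-9,3,-1,-12,-2]
j=2: A[2]=1 > -2 → no swap
j=3: A[3]=2 > -2 → no swap
j=4: A[4]=5 > -2 → no swap
j=5: A[5]=-11 ≤ -2 → i=1, swap A[1],A[5] → [-7,-11,1,2,5,9,0,-5,-9,3,-1,-12,-2]
j=6: A[6]=0 > -2 → no swap
j=7: A[7]=-5 ≤ -2 → i=2, swap A[2],A[7] → [-7,-11,-5,2,5,9,0,1,-9,3,-1,-12,-2]
j=8: A[8]=-9 ≤ -2 → i=3, swap A[3],A[8] → [-7,-11,-5,-9,5,9,0,1,2,3,-1,-12,-2]
j=9: A[9]=3 > -2 → no swap
j=10: A[10]=-1 > -2 → no swap
j=11: A[11]=-12 ≤ -2 → i=4, swap A[4],A[11] → [-7,-11,-5,-9,-12,9,0,1,2,3,-1,5,-2]
final swap A[5],A[12] → [-7,-11,-5,-9,-12,-2,0,1,2,3,-1,5,9]; return 5

[-7,-11,-5,-9,-12,-2,0,1,2,3,-1,5,9]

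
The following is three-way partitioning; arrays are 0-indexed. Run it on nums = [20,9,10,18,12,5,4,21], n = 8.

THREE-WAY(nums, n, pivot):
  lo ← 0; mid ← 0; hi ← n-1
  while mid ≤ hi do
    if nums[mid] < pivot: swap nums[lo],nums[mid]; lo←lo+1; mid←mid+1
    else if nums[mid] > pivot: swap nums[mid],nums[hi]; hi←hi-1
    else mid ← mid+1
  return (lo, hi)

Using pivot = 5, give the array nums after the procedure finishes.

[4,5,18,12,10,9,21,20]

lo=0 mid=0 hi=7
20>5: swap(0,7), hi=6 ⇒ [21,9,10,18,12,5,4,20]
21>5: swap(0,6), hi=5 ⇒ [4,9,10,18,12,5,21,20]
4<5: swap(0,0), lo=1 mid=1 ⇒ [4,9,10,18,12,5,21,20]
9>5: swap(1,5), hi=4 ⇒ [4,5,10,18,12,9,21,20]
5=5: mid=2
10>5: swap(2,4), hi=3 ⇒ [4,5,12,18,10,9,21,20]
12>5: swap(2,3), hi=2 ⇒ [4,5,18,12,10,9,21,20]
18>5: swap(2,2), hi=1 ⇒ [4,5,18,12,10,9,21,20]
done. lo=1 hi=1; nums=[4,5,18,12,10,9,21,20]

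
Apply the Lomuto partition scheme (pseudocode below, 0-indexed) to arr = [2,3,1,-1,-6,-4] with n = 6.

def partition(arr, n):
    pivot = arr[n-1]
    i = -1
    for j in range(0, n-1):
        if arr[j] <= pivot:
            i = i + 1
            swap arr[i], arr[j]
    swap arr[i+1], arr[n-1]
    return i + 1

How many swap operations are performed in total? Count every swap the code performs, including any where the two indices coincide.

2

pivot = arr[5] = -4; i = -1
j=0: arr[0]=2 > -4 → no swap
j=1: arr[1]=3 > -4 → no swap
j=2: arr[2]=1 > -4 → no swap
j=3: arr[3]=-1 > -4 → no swap
j=4: arr[4]=-6 ≤ -4 → i=0, swap arr[0],arr[4] → [-6,3,1,-1,2,-4]
final swap arr[1],arr[5] → [-6,-4,1,-1,2,3]; return 1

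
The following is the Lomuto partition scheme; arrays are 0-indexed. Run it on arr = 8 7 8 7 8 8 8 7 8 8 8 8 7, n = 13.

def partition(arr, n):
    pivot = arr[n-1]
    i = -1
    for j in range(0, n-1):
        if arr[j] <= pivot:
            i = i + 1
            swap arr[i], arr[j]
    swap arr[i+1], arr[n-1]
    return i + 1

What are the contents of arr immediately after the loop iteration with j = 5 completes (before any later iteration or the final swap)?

pivot=7, i=-1
j=0: 8>7, skip
j=1: 7≤7, i=0, swap(0,1) ⇒ 7 8 8 7 8 8 8 7 8 8 8 8 7
j=2: 8>7, skip
j=3: 7≤7, i=1, swap(1,3) ⇒ 7 7 8 8 8 8 8 7 8 8 8 8 7
j=4: 8>7, skip
j=5: 8>7, skip
(after j=5) arr = 7 7 8 8 8 8 8 7 8 8 8 8 7

7 7 8 8 8 8 8 7 8 8 8 8 7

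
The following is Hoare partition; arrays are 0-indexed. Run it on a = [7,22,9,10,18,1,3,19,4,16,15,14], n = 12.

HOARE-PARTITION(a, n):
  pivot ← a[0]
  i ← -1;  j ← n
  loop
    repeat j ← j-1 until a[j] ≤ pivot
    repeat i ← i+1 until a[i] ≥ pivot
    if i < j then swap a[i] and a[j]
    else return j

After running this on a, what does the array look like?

[4,3,1,10,18,9,22,19,7,16,15,14]

pivot = a[0] = 7; i = -1, j = 12
j→8 (a[8]=4≤7), i→0 (a[0]=7≥7); i<j, swap → [4,22,9,10,18,1,3,19,7,16,15,14]
j→6 (a[6]=3≤7), i→1 (a[1]=22≥7); i<j, swap → [4,3,9,10,18,1,22,19,7,16,15,14]
j→5 (a[5]=1≤7), i→2 (a[2]=9≥7); i<j, swap → [4,3,1,10,18,9,22,19,7,16,15,14]
j→2, i→3; i≥j, return j=2. a = [4,3,1,10,18,9,22,19,7,16,15,14]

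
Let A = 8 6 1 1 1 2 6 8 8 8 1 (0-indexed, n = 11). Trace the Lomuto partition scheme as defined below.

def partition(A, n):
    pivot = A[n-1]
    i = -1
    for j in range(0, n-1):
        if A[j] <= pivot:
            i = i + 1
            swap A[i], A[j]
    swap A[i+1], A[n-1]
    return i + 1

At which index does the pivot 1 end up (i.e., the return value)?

3

pivot = A[10] = 1; i = -1
j=0: A[0]=8 > 1 → no swap
j=1: A[1]=6 > 1 → no swap
j=2: A[2]=1 ≤ 1 → i=0, swap A[0],A[2] → 1 6 8 1 1 2 6 8 8 8 1
j=3: A[3]=1 ≤ 1 → i=1, swap A[1],A[3] → 1 1 8 6 1 2 6 8 8 8 1
j=4: A[4]=1 ≤ 1 → i=2, swap A[2],A[4] → 1 1 1 6 8 2 6 8 8 8 1
j=5: A[5]=2 > 1 → no swap
j=6: A[6]=6 > 1 → no swap
j=7: A[7]=8 > 1 → no swap
j=8: A[8]=8 > 1 → no swap
j=9: A[9]=8 > 1 → no swap
final swap A[3],A[10] → 1 1 1 1 8 2 6 8 8 8 6; return 3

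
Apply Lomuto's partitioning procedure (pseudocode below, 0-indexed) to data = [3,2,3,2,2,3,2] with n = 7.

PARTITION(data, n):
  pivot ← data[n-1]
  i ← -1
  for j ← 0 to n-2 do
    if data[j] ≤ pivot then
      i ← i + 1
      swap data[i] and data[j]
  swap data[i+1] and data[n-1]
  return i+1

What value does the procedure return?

3

pivot=2, i=-1
j=0: 3>2, skip
j=1: 2≤2, i=0, swap(0,1) ⇒ [2,3,3,2,2,3,2]
j=2: 3>2, skip
j=3: 2≤2, i=1, swap(1,3) ⇒ [2,2,3,3,2,3,2]
j=4: 2≤2, i=2, swap(2,4) ⇒ [2,2,2,3,3,3,2]
j=5: 3>2, skip
swap(3,6) ⇒ [2,2,2,2,3,3,3]; return 3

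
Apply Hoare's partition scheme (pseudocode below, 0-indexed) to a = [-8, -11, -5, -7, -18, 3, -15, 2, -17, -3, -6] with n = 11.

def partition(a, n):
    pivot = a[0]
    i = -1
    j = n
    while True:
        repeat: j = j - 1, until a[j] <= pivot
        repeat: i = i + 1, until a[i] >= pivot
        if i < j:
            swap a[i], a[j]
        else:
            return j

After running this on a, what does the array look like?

[-17, -11, -15, -18, -7, 3, -5, 2, -8, -3, -6]

pivot = a[0] = -8; i = -1, j = 11
j→8 (a[8]=-17≤-8), i→0 (a[0]=-8≥-8); i<j, swap → [-17, -11, -5, -7, -18, 3, -15, 2, -8, -3, -6]
j→6 (a[6]=-15≤-8), i→2 (a[2]=-5≥-8); i<j, swap → [-17, -11, -15, -7, -18, 3, -5, 2, -8, -3, -6]
j→4 (a[4]=-18≤-8), i→3 (a[3]=-7≥-8); i<j, swap → [-17, -11, -15, -18, -7, 3, -5, 2, -8, -3, -6]
j→3, i→4; i≥j, return j=3. a = [-17, -11, -15, -18, -7, 3, -5, 2, -8, -3, -6]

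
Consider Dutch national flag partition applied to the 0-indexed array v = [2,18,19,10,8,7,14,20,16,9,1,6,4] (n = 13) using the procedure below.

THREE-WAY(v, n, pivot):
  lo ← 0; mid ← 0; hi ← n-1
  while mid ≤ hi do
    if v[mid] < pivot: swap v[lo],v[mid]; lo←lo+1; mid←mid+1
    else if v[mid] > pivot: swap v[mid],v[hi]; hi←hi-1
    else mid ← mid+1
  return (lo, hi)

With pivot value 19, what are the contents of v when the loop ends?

[2,18,10,8,7,14,4,16,9,1,6,19,20]

lo=0 mid=0 hi=12
2<19: swap(0,0), lo=1 mid=1 ⇒ [2,18,19,10,8,7,14,20,16,9,1,6,4]
18<19: swap(1,1), lo=2 mid=2 ⇒ [2,18,19,10,8,7,14,20,16,9,1,6,4]
19=19: mid=3
10<19: swap(2,3), lo=3 mid=4 ⇒ [2,18,10,19,8,7,14,20,16,9,1,6,4]
8<19: swap(3,4), lo=4 mid=5 ⇒ [2,18,10,8,19,7,14,20,16,9,1,6,4]
7<19: swap(4,5), lo=5 mid=6 ⇒ [2,18,10,8,7,19,14,20,16,9,1,6,4]
14<19: swap(5,6), lo=6 mid=7 ⇒ [2,18,10,8,7,14,19,20,16,9,1,6,4]
20>19: swap(7,12), hi=11 ⇒ [2,18,10,8,7,14,19,4,16,9,1,6,20]
4<19: swap(6,7), lo=7 mid=8 ⇒ [2,18,10,8,7,14,4,19,16,9,1,6,20]
16<19: swap(7,8), lo=8 mid=9 ⇒ [2,18,10,8,7,14,4,16,19,9,1,6,20]
9<19: swap(8,9), lo=9 mid=10 ⇒ [2,18,10,8,7,14,4,16,9,19,1,6,20]
1<19: swap(9,10), lo=10 mid=11 ⇒ [2,18,10,8,7,14,4,16,9,1,19,6,20]
6<19: swap(10,11), lo=11 mid=12 ⇒ [2,18,10,8,7,14,4,16,9,1,6,19,20]
done. lo=11 hi=11; v=[2,18,10,8,7,14,4,16,9,1,6,19,20]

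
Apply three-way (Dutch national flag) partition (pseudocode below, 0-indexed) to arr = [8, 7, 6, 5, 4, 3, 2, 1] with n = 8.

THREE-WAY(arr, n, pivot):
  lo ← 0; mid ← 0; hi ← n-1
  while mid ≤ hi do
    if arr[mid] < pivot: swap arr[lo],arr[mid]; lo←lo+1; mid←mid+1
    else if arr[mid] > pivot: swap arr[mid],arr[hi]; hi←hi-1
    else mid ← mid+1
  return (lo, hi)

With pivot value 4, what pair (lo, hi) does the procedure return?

lo=0 mid=0 hi=7
8>4: swap(0,7), hi=6 ⇒ [1, 7, 6, 5, 4, 3, 2, 8]
1<4: swap(0,0), lo=1 mid=1 ⇒ [1, 7, 6, 5, 4, 3, 2, 8]
7>4: swap(1,6), hi=5 ⇒ [1, 2, 6, 5, 4, 3, 7, 8]
2<4: swap(1,1), lo=2 mid=2 ⇒ [1, 2, 6, 5, 4, 3, 7, 8]
6>4: swap(2,5), hi=4 ⇒ [1, 2, 3, 5, 4, 6, 7, 8]
3<4: swap(2,2), lo=3 mid=3 ⇒ [1, 2, 3, 5, 4, 6, 7, 8]
5>4: swap(3,4), hi=3 ⇒ [1, 2, 3, 4, 5, 6, 7, 8]
4=4: mid=4
done. lo=3 hi=3; arr=[1, 2, 3, 4, 5, 6, 7, 8]

(3, 3)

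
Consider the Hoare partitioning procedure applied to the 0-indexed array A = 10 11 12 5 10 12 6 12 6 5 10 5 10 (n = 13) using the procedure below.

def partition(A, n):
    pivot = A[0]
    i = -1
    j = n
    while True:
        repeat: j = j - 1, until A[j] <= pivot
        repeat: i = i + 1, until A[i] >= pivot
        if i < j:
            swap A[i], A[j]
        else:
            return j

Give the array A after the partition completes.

10 5 10 5 5 6 6 12 12 10 12 11 10

pivot = A[0] = 10; i = -1, j = 13
j→12 (A[12]=10≤10), i→0 (A[0]=10≥10); i<j, swap → 10 11 12 5 10 12 6 12 6 5 10 5 10
j→11 (A[11]=5≤10), i→1 (A[1]=11≥10); i<j, swap → 10 5 12 5 10 12 6 12 6 5 10 11 10
j→10 (A[10]=10≤10), i→2 (A[2]=12≥10); i<j, swap → 10 5 10 5 10 12 6 12 6 5 12 11 10
j→9 (A[9]=5≤10), i→4 (A[4]=10≥10); i<j, swap → 10 5 10 5 5 12 6 12 6 10 12 11 10
j→8 (A[8]=6≤10), i→5 (A[5]=12≥10); i<j, swap → 10 5 10 5 5 6 6 12 12 10 12 11 10
j→6, i→7; i≥j, return j=6. A = 10 5 10 5 5 6 6 12 12 10 12 11 10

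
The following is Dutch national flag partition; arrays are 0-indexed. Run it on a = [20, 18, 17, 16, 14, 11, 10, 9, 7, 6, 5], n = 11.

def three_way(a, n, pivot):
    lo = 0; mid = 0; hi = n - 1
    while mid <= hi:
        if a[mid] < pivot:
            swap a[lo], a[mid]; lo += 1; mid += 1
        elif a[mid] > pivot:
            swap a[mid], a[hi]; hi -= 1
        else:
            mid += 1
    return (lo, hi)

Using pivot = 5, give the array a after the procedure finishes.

pivot = 5; lo=0, mid=0, hi=10
a[mid]=20>5: swap a[0],a[10]; hi=9 → [5, 18, 17, 16, 14, 11, 10, 9, 7, 6, 20]
a[mid]=5=5: mid=1
a[mid]=18>5: swap a[1],a[9]; hi=8 → [5, 6, 17, 16, 14, 11, 10, 9, 7, 18, 20]
a[mid]=6>5: swap a[1],a[8]; hi=7 → [5, 7, 17, 16, 14, 11, 10, 9, 6, 18, 20]
a[mid]=7>5: swap a[1],a[7]; hi=6 → [5, 9, 17, 16, 14, 11, 10, 7, 6, 18, 20]
a[mid]=9>5: swap a[1],a[6]; hi=5 → [5, 10, 17, 16, 14, 11, 9, 7, 6, 18, 20]
a[mid]=10>5: swap a[1],a[5]; hi=4 → [5, 11, 17, 16, 14, 10, 9, 7, 6, 18, 20]
a[mid]=11>5: swap a[1],a[4]; hi=3 → [5, 14, 17, 16, 11, 10, 9, 7, 6, 18, 20]
a[mid]=14>5: swap a[1],a[3]; hi=2 → [5, 16, 17, 14, 11, 10, 9, 7, 6, 18, 20]
a[mid]=16>5: swap a[1],a[2]; hi=1 → [5, 17, 16, 14, 11, 10, 9, 7, 6, 18, 20]
a[mid]=17>5: swap a[1],a[1]; hi=0 → [5, 17, 16, 14, 11, 10, 9, 7, 6, 18, 20]
end: lo=0, hi=0; a = [5, 17, 16, 14, 11, 10, 9, 7, 6, 18, 20]

[5, 17, 16, 14, 11, 10, 9, 7, 6, 18, 20]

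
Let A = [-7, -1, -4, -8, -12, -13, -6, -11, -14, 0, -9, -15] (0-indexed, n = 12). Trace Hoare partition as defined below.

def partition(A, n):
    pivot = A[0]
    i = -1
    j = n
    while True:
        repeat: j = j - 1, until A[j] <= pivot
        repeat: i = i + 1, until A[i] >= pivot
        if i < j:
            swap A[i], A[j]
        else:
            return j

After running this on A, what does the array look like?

pivot = A[0] = -7; i = -1, j = 12
j→11 (A[11]=-15≤-7), i→0 (A[0]=-7≥-7); i<j, swap → [-15, -1, -4, -8, -12, -13, -6, -11, -14, 0, -9, -7]
j→10 (A[10]=-9≤-7), i→1 (A[1]=-1≥-7); i<j, swap → [-15, -9, -4, -8, -12, -13, -6, -11, -14, 0, -1, -7]
j→8 (A[8]=-14≤-7), i→2 (A[2]=-4≥-7); i<j, swap → [-15, -9, -14, -8, -12, -13, -6, -11, -4, 0, -1, -7]
j→7 (A[7]=-11≤-7), i→6 (A[6]=-6≥-7); i<j, swap → [-15, -9, -14, -8, -12, -13, -11, -6, -4, 0, -1, -7]
j→6, i→7; i≥j, return j=6. A = [-15, -9, -14, -8, -12, -13, -11, -6, -4, 0, -1, -7]

[-15, -9, -14, -8, -12, -13, -11, -6, -4, 0, -1, -7]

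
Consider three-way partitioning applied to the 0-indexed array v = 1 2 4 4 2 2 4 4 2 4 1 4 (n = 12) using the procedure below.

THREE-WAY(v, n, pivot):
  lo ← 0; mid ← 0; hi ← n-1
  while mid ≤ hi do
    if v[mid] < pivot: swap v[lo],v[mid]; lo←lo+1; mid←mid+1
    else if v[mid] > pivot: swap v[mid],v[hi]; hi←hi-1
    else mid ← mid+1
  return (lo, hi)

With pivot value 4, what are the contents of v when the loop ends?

1 2 2 2 2 1 4 4 4 4 4 4

lo=0 mid=0 hi=11
1<4: swap(0,0), lo=1 mid=1 ⇒ 1 2 4 4 2 2 4 4 2 4 1 4
2<4: swap(1,1), lo=2 mid=2 ⇒ 1 2 4 4 2 2 4 4 2 4 1 4
4=4: mid=3
4=4: mid=4
2<4: swap(2,4), lo=3 mid=5 ⇒ 1 2 2 4 4 2 4 4 2 4 1 4
2<4: swap(3,5), lo=4 mid=6 ⇒ 1 2 2 2 4 4 4 4 2 4 1 4
4=4: mid=7
4=4: mid=8
2<4: swap(4,8), lo=5 mid=9 ⇒ 1 2 2 2 2 4 4 4 4 4 1 4
4=4: mid=10
1<4: swap(5,10), lo=6 mid=11 ⇒ 1 2 2 2 2 1 4 4 4 4 4 4
4=4: mid=12
done. lo=6 hi=11; v=1 2 2 2 2 1 4 4 4 4 4 4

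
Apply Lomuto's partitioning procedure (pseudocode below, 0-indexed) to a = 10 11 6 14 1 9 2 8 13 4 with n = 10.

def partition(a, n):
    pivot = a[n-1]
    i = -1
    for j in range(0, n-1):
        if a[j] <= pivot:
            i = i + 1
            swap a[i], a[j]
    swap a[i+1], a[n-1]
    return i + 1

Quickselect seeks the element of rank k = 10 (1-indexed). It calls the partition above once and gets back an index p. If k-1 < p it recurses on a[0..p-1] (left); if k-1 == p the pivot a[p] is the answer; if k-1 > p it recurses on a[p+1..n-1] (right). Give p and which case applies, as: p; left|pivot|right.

2; right

pivot=4, i=-1
j=0: 10>4, skip
j=1: 11>4, skip
j=2: 6>4, skip
j=3: 14>4, skip
j=4: 1≤4, i=0, swap(0,4) ⇒ 1 11 6 14 10 9 2 8 13 4
j=5: 9>4, skip
j=6: 2≤4, i=1, swap(1,6) ⇒ 1 2 6 14 10 9 11 8 13 4
j=7: 8>4, skip
j=8: 13>4, skip
swap(2,9) ⇒ 1 2 4 14 10 9 11 8 13 6; return 2
p = 2; k-1 = 9 > 2 ⇒ right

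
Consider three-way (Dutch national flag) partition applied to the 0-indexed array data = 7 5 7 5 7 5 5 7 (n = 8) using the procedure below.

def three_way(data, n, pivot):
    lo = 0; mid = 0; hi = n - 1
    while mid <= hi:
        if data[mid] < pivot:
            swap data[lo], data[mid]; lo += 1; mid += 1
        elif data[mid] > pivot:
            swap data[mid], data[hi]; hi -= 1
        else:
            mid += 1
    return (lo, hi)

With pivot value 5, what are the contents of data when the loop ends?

5 5 5 5 7 7 7 7

lo=0 mid=0 hi=7
7>5: swap(0,7), hi=6 ⇒ 7 5 7 5 7 5 5 7
7>5: swap(0,6), hi=5 ⇒ 5 5 7 5 7 5 7 7
5=5: mid=1
5=5: mid=2
7>5: swap(2,5), hi=4 ⇒ 5 5 5 5 7 7 7 7
5=5: mid=3
5=5: mid=4
7>5: swap(4,4), hi=3 ⇒ 5 5 5 5 7 7 7 7
done. lo=0 hi=3; data=5 5 5 5 7 7 7 7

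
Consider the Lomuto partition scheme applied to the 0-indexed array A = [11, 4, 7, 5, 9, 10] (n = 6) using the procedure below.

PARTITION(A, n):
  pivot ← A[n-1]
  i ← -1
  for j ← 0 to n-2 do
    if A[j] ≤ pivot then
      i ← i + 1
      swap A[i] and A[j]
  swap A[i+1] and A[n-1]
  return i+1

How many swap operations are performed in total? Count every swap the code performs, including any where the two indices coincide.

5

pivot=10, i=-1
j=0: 11>10, skip
j=1: 4≤10, i=0, swap(0,1) ⇒ [4, 11, 7, 5, 9, 10]
j=2: 7≤10, i=1, swap(1,2) ⇒ [4, 7, 11, 5, 9, 10]
j=3: 5≤10, i=2, swap(2,3) ⇒ [4, 7, 5, 11, 9, 10]
j=4: 9≤10, i=3, swap(3,4) ⇒ [4, 7, 5, 9, 11, 10]
swap(4,5) ⇒ [4, 7, 5, 9, 10, 11]; return 4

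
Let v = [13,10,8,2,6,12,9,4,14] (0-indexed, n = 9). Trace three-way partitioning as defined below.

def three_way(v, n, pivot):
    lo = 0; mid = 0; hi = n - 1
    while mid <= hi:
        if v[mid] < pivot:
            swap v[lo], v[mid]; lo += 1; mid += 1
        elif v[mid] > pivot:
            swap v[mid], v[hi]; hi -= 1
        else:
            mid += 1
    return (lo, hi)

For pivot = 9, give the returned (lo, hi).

pivot = 9; lo=0, mid=0, hi=8
v[mid]=13>9: swap v[0],v[8]; hi=7 → [14,10,8,2,6,12,9,4,13]
v[mid]=14>9: swap v[0],v[7]; hi=6 → [4,10,8,2,6,12,9,14,13]
v[mid]=4<9: swap v[0],v[0]; lo=1,mid=1 → [4,10,8,2,6,12,9,14,13]
v[mid]=10>9: swap v[1],v[6]; hi=5 → [4,9,8,2,6,12,10,14,13]
v[mid]=9=9: mid=2
v[mid]=8<9: swap v[1],v[2]; lo=2,mid=3 → [4,8,9,2,6,12,10,14,13]
v[mid]=2<9: swap v[2],v[3]; lo=3,mid=4 → [4,8,2,9,6,12,10,14,13]
v[mid]=6<9: swap v[3],v[4]; lo=4,mid=5 → [4,8,2,6,9,12,10,14,13]
v[mid]=12>9: swap v[5],v[5]; hi=4 → [4,8,2,6,9,12,10,14,13]
end: lo=4, hi=4; v = [4,8,2,6,9,12,10,14,13]

(4, 4)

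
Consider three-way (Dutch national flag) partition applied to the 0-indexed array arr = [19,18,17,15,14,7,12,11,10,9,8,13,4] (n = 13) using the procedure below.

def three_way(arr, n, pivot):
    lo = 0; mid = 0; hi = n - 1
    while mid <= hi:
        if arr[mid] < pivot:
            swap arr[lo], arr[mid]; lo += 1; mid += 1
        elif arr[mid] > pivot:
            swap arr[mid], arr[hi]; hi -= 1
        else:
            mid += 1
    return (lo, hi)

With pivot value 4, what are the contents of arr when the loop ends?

pivot = 4; lo=0, mid=0, hi=12
arr[mid]=19>4: swap arr[0],arr[12]; hi=11 → [4,18,17,15,14,7,12,11,10,9,8,13,19]
arr[mid]=4=4: mid=1
arr[mid]=18>4: swap arr[1],arr[11]; hi=10 → [4,13,17,15,14,7,12,11,10,9,8,18,19]
arr[mid]=13>4: swap arr[1],arr[10]; hi=9 → [4,8,17,15,14,7,12,11,10,9,13,18,19]
arr[mid]=8>4: swap arr[1],arr[9]; hi=8 → [4,9,17,15,14,7,12,11,10,8,13,18,19]
arr[mid]=9>4: swap arr[1],arr[8]; hi=7 → [4,10,17,15,14,7,12,11,9,8,13,18,19]
arr[mid]=10>4: swap arr[1],arr[7]; hi=6 → [4,11,17,15,14,7,12,10,9,8,13,18,19]
arr[mid]=11>4: swap arr[1],arr[6]; hi=5 → [4,12,17,15,14,7,11,10,9,8,13,18,19]
arr[mid]=12>4: swap arr[1],arr[5]; hi=4 → [4,7,17,15,14,12,11,10,9,8,13,18,19]
arr[mid]=7>4: swap arr[1],arr[4]; hi=3 → [4,14,17,15,7,12,11,10,9,8,13,18,19]
arr[mid]=14>4: swap arr[1],arr[3]; hi=2 → [4,15,17,14,7,12,11,10,9,8,13,18,19]
arr[mid]=15>4: swap arr[1],arr[2]; hi=1 → [4,17,15,14,7,12,11,10,9,8,13,18,19]
arr[mid]=17>4: swap arr[1],arr[1]; hi=0 → [4,17,15,14,7,12,11,10,9,8,13,18,19]
end: lo=0, hi=0; arr = [4,17,15,14,7,12,11,10,9,8,13,18,19]

[4,17,15,14,7,12,11,10,9,8,13,18,19]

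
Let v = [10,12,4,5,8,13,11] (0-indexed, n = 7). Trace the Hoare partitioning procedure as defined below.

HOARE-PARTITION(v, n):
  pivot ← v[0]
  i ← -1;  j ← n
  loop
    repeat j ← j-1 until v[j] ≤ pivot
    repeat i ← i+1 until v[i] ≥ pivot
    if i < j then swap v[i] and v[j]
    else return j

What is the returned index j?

pivot=10
j stops at 4 (8), i stops at 0 (10); swap ⇒ [8,12,4,5,10,13,11]
j stops at 3 (5), i stops at 1 (12); swap ⇒ [8,5,4,12,10,13,11]
j stops at 2, i stops at 3; i≥j ⇒ return 2. v=[8,5,4,12,10,13,11]

2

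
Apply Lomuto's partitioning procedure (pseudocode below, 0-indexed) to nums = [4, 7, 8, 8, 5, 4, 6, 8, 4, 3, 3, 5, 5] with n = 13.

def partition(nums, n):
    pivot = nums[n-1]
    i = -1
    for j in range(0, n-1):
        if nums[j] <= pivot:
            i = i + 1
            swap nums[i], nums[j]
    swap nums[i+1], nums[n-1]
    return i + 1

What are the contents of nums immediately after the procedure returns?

pivot = nums[12] = 5; i = -1
j=0: nums[0]=4 ≤ 5 → i=0, swap nums[0],nums[0] (no change) → [4, 7, 8, 8, 5, 4, 6, 8, 4, 3, 3, 5, 5]
j=1: nums[1]=7 > 5 → no swap
j=2: nums[2]=8 > 5 → no swap
j=3: nums[3]=8 > 5 → no swap
j=4: nums[4]=5 ≤ 5 → i=1, swap nums[1],nums[4] → [4, 5, 8, 8, 7, 4, 6, 8, 4, 3, 3, 5, 5]
j=5: nums[5]=4 ≤ 5 → i=2, swap nums[2],nums[5] → [4, 5, 4, 8, 7, 8, 6, 8, 4, 3, 3, 5, 5]
j=6: nums[6]=6 > 5 → no swap
j=7: nums[7]=8 > 5 → no swap
j=8: nums[8]=4 ≤ 5 → i=3, swap nums[3],nums[8] → [4, 5, 4, 4, 7, 8, 6, 8, 8, 3, 3, 5, 5]
j=9: nums[9]=3 ≤ 5 → i=4, swap nums[4],nums[9] → [4, 5, 4, 4, 3, 8, 6, 8, 8, 7, 3, 5, 5]
j=10: nums[10]=3 ≤ 5 → i=5, swap nums[5],nums[10] → [4, 5, 4, 4, 3, 3, 6, 8, 8, 7, 8, 5, 5]
j=11: nums[11]=5 ≤ 5 → i=6, swap nums[6],nums[11] → [4, 5, 4, 4, 3, 3, 5, 8, 8, 7, 8, 6, 5]
final swap nums[7],nums[12] → [4, 5, 4, 4, 3, 3, 5, 5, 8, 7, 8, 6, 8]; return 7

[4, 5, 4, 4, 3, 3, 5, 5, 8, 7, 8, 6, 8]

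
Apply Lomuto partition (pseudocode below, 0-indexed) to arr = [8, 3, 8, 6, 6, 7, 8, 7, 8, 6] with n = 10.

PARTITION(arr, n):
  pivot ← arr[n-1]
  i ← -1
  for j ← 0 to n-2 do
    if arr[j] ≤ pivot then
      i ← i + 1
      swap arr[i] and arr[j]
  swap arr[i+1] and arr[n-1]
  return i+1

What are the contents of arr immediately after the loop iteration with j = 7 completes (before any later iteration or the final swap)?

[3, 6, 6, 8, 8, 7, 8, 7, 8, 6]

pivot = arr[9] = 6; i = -1
j=0: arr[0]=8 > 6 → no swap
j=1: arr[1]=3 ≤ 6 → i=0, swap arr[0],arr[1] → [3, 8, 8, 6, 6, 7, 8, 7, 8, 6]
j=2: arr[2]=8 > 6 → no swap
j=3: arr[3]=6 ≤ 6 → i=1, swap arr[1],arr[3] → [3, 6, 8, 8, 6, 7, 8, 7, 8, 6]
j=4: arr[4]=6 ≤ 6 → i=2, swap arr[2],arr[4] → [3, 6, 6, 8, 8, 7, 8, 7, 8, 6]
j=5: arr[5]=7 > 6 → no swap
j=6: arr[6]=8 > 6 → no swap
j=7: arr[7]=7 > 6 → no swap
(after j=7) arr = [3, 6, 6, 8, 8, 7, 8, 7, 8, 6]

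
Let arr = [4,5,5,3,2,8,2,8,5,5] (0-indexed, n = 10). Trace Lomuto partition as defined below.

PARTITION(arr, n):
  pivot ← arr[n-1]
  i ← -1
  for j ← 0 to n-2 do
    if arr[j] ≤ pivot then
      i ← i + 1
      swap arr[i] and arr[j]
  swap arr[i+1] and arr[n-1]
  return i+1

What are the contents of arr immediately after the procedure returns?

pivot = arr[9] = 5; i = -1
j=0: arr[0]=4 ≤ 5 → i=0, swap arr[0],arr[0] (no change) → [4,5,5,3,2,8,2,8,5,5]
j=1: arr[1]=5 ≤ 5 → i=1, swap arr[1],arr[1] (no change) → [4,5,5,3,2,8,2,8,5,5]
j=2: arr[2]=5 ≤ 5 → i=2, swap arr[2],arr[2] (no change) → [4,5,5,3,2,8,2,8,5,5]
j=3: arr[3]=3 ≤ 5 → i=3, swap arr[3],arr[3] (no change) → [4,5,5,3,2,8,2,8,5,5]
j=4: arr[4]=2 ≤ 5 → i=4, swap arr[4],arr[4] (no change) → [4,5,5,3,2,8,2,8,5,5]
j=5: arr[5]=8 > 5 → no swap
j=6: arr[6]=2 ≤ 5 → i=5, swap arr[5],arr[6] → [4,5,5,3,2,2,8,8,5,5]
j=7: arr[7]=8 > 5 → no swap
j=8: arr[8]=5 ≤ 5 → i=6, swap arr[6],arr[8] → [4,5,5,3,2,2,5,8,8,5]
final swap arr[7],arr[9] → [4,5,5,3,2,2,5,5,8,8]; return 7

[4,5,5,3,2,2,5,5,8,8]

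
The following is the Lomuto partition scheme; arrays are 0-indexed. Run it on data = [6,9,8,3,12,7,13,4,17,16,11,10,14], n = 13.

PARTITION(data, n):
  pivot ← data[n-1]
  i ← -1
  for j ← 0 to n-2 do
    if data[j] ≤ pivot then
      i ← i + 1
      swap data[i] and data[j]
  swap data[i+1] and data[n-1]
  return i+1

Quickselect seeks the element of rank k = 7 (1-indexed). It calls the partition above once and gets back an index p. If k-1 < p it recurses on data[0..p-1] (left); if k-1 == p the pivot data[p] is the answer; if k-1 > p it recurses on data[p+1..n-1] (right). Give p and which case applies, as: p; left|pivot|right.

10; left

pivot = data[12] = 14; i = -1
j=0: data[0]=6 ≤ 14 → i=0, swap data[0],data[0] (no change) → [6,9,8,3,12,7,13,4,17,16,11,10,14]
j=1: data[1]=9 ≤ 14 → i=1, swap data[1],data[1] (no change) → [6,9,8,3,12,7,13,4,17,16,11,10,14]
j=2: data[2]=8 ≤ 14 → i=2, swap data[2],data[2] (no change) → [6,9,8,3,12,7,13,4,17,16,11,10,14]
j=3: data[3]=3 ≤ 14 → i=3, swap data[3],data[3] (no change) → [6,9,8,3,12,7,13,4,17,16,11,10,14]
j=4: data[4]=12 ≤ 14 → i=4, swap data[4],data[4] (no change) → [6,9,8,3,12,7,13,4,17,16,11,10,14]
j=5: data[5]=7 ≤ 14 → i=5, swap data[5],data[5] (no change) → [6,9,8,3,12,7,13,4,17,16,11,10,14]
j=6: data[6]=13 ≤ 14 → i=6, swap data[6],data[6] (no change) → [6,9,8,3,12,7,13,4,17,16,11,10,14]
j=7: data[7]=4 ≤ 14 → i=7, swap data[7],data[7] (no change) → [6,9,8,3,12,7,13,4,17,16,11,10,14]
j=8: data[8]=17 > 14 → no swap
j=9: data[9]=16 > 14 → no swap
j=10: data[10]=11 ≤ 14 → i=8, swap data[8],data[10] → [6,9,8,3,12,7,13,4,11,16,17,10,14]
j=11: data[11]=10 ≤ 14 → i=9, swap data[9],data[11] → [6,9,8,3,12,7,13,4,11,10,17,16,14]
final swap data[10],data[12] → [6,9,8,3,12,7,13,4,11,10,14,16,17]; return 10
p = 10; k-1 = 6 < 10 ⇒ left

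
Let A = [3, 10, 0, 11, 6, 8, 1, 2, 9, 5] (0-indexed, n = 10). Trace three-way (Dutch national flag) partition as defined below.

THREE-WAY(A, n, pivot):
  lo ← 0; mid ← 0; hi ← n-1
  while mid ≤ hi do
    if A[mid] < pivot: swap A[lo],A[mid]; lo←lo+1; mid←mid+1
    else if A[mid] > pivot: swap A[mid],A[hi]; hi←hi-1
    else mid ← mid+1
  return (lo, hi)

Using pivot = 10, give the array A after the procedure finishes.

pivot = 10; lo=0, mid=0, hi=9
A[mid]=3<10: swap A[0],A[0]; lo=1,mid=1 → [3, 10, 0, 11, 6, 8, 1, 2, 9, 5]
A[mid]=10=10: mid=2
A[mid]=0<10: swap A[1],A[2]; lo=2,mid=3 → [3, 0, 10, 11, 6, 8, 1, 2, 9, 5]
A[mid]=11>10: swap A[3],A[9]; hi=8 → [3, 0, 10, 5, 6, 8, 1, 2, 9, 11]
A[mid]=5<10: swap A[2],A[3]; lo=3,mid=4 → [3, 0, 5, 10, 6, 8, 1, 2, 9, 11]
A[mid]=6<10: swap A[3],A[4]; lo=4,mid=5 → [3, 0, 5, 6, 10, 8, 1, 2, 9, 11]
A[mid]=8<10: swap A[4],A[5]; lo=5,mid=6 → [3, 0, 5, 6, 8, 10, 1, 2, 9, 11]
A[mid]=1<10: swap A[5],A[6]; lo=6,mid=7 → [3, 0, 5, 6, 8, 1, 10, 2, 9, 11]
A[mid]=2<10: swap A[6],A[7]; lo=7,mid=8 → [3, 0, 5, 6, 8, 1, 2, 10, 9, 11]
A[mid]=9<10: swap A[7],A[8]; lo=8,mid=9 → [3, 0, 5, 6, 8, 1, 2, 9, 10, 11]
end: lo=8, hi=8; A = [3, 0, 5, 6, 8, 1, 2, 9, 10, 11]

[3, 0, 5, 6, 8, 1, 2, 9, 10, 11]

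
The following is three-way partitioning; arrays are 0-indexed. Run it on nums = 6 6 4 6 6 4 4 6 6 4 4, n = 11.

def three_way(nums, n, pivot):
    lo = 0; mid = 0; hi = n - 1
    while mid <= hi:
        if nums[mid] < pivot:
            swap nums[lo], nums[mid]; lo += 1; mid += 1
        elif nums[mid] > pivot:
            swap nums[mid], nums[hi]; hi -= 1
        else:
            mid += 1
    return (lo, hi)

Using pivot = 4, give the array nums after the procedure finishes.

4 4 4 4 4 6 6 6 6 6 6

lo=0 mid=0 hi=10
6>4: swap(0,10), hi=9 ⇒ 4 6 4 6 6 4 4 6 6 4 6
4=4: mid=1
6>4: swap(1,9), hi=8 ⇒ 4 4 4 6 6 4 4 6 6 6 6
4=4: mid=2
4=4: mid=3
6>4: swap(3,8), hi=7 ⇒ 4 4 4 6 6 4 4 6 6 6 6
6>4: swap(3,7), hi=6 ⇒ 4 4 4 6 6 4 4 6 6 6 6
6>4: swap(3,6), hi=5 ⇒ 4 4 4 4 6 4 6 6 6 6 6
4=4: mid=4
6>4: swap(4,5), hi=4 ⇒ 4 4 4 4 4 6 6 6 6 6 6
4=4: mid=5
done. lo=0 hi=4; nums=4 4 4 4 4 6 6 6 6 6 6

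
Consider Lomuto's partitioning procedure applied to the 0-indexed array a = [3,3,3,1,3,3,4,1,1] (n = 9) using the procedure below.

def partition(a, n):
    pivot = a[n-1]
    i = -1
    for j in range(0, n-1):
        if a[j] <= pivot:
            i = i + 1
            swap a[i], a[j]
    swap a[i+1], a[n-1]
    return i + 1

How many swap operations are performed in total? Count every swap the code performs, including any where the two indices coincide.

pivot=1, i=-1
j=0: 3>1, skip
j=1: 3>1, skip
j=2: 3>1, skip
j=3: 1≤1, i=0, swap(0,3) ⇒ [1,3,3,3,3,3,4,1,1]
j=4: 3>1, skip
j=5: 3>1, skip
j=6: 4>1, skip
j=7: 1≤1, i=1, swap(1,7) ⇒ [1,1,3,3,3,3,4,3,1]
swap(2,8) ⇒ [1,1,1,3,3,3,4,3,3]; return 2

3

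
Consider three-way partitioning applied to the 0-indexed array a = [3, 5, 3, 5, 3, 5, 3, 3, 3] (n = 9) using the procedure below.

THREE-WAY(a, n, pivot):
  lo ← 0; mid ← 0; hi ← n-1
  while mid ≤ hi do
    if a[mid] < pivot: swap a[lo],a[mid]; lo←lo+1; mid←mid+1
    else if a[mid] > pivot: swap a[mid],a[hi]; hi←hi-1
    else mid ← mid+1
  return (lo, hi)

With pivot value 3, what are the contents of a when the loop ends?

[3, 3, 3, 3, 3, 3, 5, 5, 5]

lo=0 mid=0 hi=8
3=3: mid=1
5>3: swap(1,8), hi=7 ⇒ [3, 3, 3, 5, 3, 5, 3, 3, 5]
3=3: mid=2
3=3: mid=3
5>3: swap(3,7), hi=6 ⇒ [3, 3, 3, 3, 3, 5, 3, 5, 5]
3=3: mid=4
3=3: mid=5
5>3: swap(5,6), hi=5 ⇒ [3, 3, 3, 3, 3, 3, 5, 5, 5]
3=3: mid=6
done. lo=0 hi=5; a=[3, 3, 3, 3, 3, 3, 5, 5, 5]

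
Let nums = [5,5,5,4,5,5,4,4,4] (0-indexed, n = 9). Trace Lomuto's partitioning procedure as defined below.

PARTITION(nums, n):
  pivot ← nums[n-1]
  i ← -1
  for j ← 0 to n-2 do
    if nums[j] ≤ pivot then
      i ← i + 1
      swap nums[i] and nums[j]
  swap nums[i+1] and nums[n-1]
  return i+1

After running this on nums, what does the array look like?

pivot=4, i=-1
j=0: 5>4, skip
j=1: 5>4, skip
j=2: 5>4, skip
j=3: 4≤4, i=0, swap(0,3) ⇒ [4,5,5,5,5,5,4,4,4]
j=4: 5>4, skip
j=5: 5>4, skip
j=6: 4≤4, i=1, swap(1,6) ⇒ [4,4,5,5,5,5,5,4,4]
j=7: 4≤4, i=2, swap(2,7) ⇒ [4,4,4,5,5,5,5,5,4]
swap(3,8) ⇒ [4,4,4,4,5,5,5,5,5]; return 3

[4,4,4,4,5,5,5,5,5]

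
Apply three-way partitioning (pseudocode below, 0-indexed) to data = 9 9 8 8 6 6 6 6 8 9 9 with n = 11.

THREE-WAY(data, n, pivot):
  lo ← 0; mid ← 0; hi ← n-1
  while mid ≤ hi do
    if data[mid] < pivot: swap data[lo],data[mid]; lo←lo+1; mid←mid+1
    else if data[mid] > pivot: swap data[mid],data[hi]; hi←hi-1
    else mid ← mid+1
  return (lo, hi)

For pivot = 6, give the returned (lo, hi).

(0, 3)

lo=0 mid=0 hi=10
9>6: swap(0,10), hi=9 ⇒ 9 9 8 8 6 6 6 6 8 9 9
9>6: swap(0,9), hi=8 ⇒ 9 9 8 8 6 6 6 6 8 9 9
9>6: swap(0,8), hi=7 ⇒ 8 9 8 8 6 6 6 6 9 9 9
8>6: swap(0,7), hi=6 ⇒ 6 9 8 8 6 6 6 8 9 9 9
6=6: mid=1
9>6: swap(1,6), hi=5 ⇒ 6 6 8 8 6 6 9 8 9 9 9
6=6: mid=2
8>6: swap(2,5), hi=4 ⇒ 6 6 6 8 6 8 9 8 9 9 9
6=6: mid=3
8>6: swap(3,4), hi=3 ⇒ 6 6 6 6 8 8 9 8 9 9 9
6=6: mid=4
done. lo=0 hi=3; data=6 6 6 6 8 8 9 8 9 9 9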